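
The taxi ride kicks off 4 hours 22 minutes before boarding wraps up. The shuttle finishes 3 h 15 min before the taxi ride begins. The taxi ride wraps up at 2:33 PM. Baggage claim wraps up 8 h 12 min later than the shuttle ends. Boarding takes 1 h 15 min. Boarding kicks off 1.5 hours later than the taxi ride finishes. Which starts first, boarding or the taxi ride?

the taxi ride

Boarding starts at 2:33 PM + 90 min = 4:03 PM.
Boarding ends at 4:03 PM + 75 min = 5:18 PM.
The taxi ride starts at 5:18 PM − 262 min = 12:56 PM.
Boarding starts at 4:03 PM and the taxi ride starts at 12:56 PM, so the taxi ride is first.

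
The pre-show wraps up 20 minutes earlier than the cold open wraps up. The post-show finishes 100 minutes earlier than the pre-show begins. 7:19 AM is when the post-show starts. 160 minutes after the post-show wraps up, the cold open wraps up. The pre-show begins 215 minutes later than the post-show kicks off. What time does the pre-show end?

11:34 AM

The pre-show starts at 7:19 AM + 215 min = 10:54 AM.
The post-show ends at 10:54 AM − 100 min = 9:14 AM.
The cold open ends at 9:14 AM + 160 min = 11:54 AM.
The pre-show ends at 11:54 AM − 20 min = 11:34 AM.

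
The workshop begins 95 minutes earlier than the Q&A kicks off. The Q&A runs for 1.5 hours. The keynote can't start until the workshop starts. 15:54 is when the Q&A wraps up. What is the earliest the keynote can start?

The Q&A starts at 15:54 − 90 min = 14:24.
The workshop starts at 14:24 − 95 min = 12:49.
The keynote is bounded by the workshop, so the earliest it can start is 12:49.

12:49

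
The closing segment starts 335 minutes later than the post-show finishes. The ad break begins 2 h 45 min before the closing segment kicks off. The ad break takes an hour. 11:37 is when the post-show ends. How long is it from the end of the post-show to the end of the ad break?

The closing segment starts at 11:37 + 335 min = 17:12.
The ad break starts at 17:12 − 165 min = 14:27.
The ad break ends at 14:27 + 60 min = 15:27.
From 11:37 to 15:27 is 3 h 50 min.

3 h 50 min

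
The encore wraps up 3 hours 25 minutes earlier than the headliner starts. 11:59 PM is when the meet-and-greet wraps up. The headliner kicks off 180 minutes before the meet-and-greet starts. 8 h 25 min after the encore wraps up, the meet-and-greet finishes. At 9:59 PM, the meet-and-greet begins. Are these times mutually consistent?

The headliner starts at 9:59 PM − 180 min = 6:59 PM.
The encore ends at 6:59 PM − 205 min = 3:34 PM.
The meet-and-greet ends at 3:34 PM + 505 min = 11:59 PM.
That matches the stated 11:59 PM, so the schedule is consistent.

Yes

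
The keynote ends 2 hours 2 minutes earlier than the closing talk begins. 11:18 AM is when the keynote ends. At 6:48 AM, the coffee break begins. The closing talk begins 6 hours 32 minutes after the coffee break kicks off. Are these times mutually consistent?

The closing talk starts at 6:48 AM + 392 min = 1:20 PM.
The keynote ends at 1:20 PM − 122 min = 11:18 AM.
That matches the stated 11:18 AM, so the schedule is consistent.

Yes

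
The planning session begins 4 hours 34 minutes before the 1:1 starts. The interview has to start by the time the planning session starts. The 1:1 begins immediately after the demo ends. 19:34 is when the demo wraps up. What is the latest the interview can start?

The 1:1 starts at 19:34.
The planning session starts at 19:34 − 274 min = 15:00.
The interview is bounded by the planning session, so the latest it can start is 15:00.

15:00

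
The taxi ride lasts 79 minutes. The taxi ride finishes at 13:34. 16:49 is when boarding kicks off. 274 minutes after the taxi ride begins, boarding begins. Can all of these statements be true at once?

Yes

The taxi ride starts at 13:34 − 79 min = 12:15.
Boarding starts at 12:15 + 274 min = 16:49.
That matches the stated 16:49, so the schedule is consistent.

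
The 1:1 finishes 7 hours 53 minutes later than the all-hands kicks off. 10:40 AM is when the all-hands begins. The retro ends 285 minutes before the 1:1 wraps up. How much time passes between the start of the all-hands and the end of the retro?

The 1:1 ends at 10:40 AM + 473 min = 6:33 PM.
The retro ends at 6:33 PM − 285 min = 1:48 PM.
From 10:40 AM to 1:48 PM is 3 hours 8 minutes.

3 hours 8 minutes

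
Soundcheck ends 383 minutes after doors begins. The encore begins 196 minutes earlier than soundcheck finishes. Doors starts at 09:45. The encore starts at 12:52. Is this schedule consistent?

Yes

Soundcheck ends at 09:45 + 383 min = 16:08.
The encore starts at 16:08 − 196 min = 12:52.
That matches the stated 12:52, so the schedule is consistent.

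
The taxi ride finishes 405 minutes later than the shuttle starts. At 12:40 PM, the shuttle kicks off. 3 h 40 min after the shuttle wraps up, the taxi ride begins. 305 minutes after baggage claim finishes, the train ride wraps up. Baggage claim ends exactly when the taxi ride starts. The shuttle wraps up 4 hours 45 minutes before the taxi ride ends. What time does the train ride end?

The taxi ride ends at 12:40 PM + 405 min = 7:25 PM.
The shuttle ends at 7:25 PM − 285 min = 2:40 PM.
The taxi ride starts at 2:40 PM + 220 min = 6:20 PM.
So baggage claim ends at 6:20 PM.
The train ride ends at 6:20 PM + 305 min = 11:25 PM.

11:25 PM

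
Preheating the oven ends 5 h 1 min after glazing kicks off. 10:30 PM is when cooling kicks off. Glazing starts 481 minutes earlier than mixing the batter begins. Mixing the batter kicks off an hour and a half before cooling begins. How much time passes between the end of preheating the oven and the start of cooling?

270 minutes

Mixing the batter starts at 10:30 PM − 90 min = 9:00 PM.
Glazing starts at 9:00 PM − 481 min = 12:59 PM.
Preheating the oven ends at 12:59 PM + 301 min = 6:00 PM.
From 6:00 PM to 10:30 PM is 270 minutes.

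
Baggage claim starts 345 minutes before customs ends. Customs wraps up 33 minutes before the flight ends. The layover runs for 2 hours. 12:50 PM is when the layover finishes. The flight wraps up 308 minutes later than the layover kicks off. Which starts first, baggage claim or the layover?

baggage claim

The layover starts at 12:50 PM − 120 min = 10:50 AM.
The flight ends at 10:50 AM + 308 min = 3:58 PM.
Customs ends at 3:58 PM − 33 min = 3:25 PM.
Baggage claim starts at 3:25 PM − 345 min = 9:40 AM.
Baggage claim starts at 9:40 AM and the layover starts at 10:50 AM, so baggage claim is first.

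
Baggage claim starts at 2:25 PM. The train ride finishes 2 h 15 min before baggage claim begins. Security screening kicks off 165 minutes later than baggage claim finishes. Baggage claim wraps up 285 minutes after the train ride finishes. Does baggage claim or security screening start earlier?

baggage claim

The train ride ends at 2:25 PM − 135 min = 12:10 PM.
Baggage claim ends at 12:10 PM + 285 min = 4:55 PM.
Security screening starts at 4:55 PM + 165 min = 7:40 PM.
Baggage claim starts at 2:25 PM and security screening starts at 7:40 PM, so baggage claim is first.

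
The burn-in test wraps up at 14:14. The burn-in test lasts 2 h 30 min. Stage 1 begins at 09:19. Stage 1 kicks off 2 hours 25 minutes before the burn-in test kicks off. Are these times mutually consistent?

The burn-in test starts at 14:14 − 150 min = 11:44.
Stage 1 starts at 11:44 − 145 min = 09:19.
That matches the stated 09:19, so the schedule is consistent.

Yes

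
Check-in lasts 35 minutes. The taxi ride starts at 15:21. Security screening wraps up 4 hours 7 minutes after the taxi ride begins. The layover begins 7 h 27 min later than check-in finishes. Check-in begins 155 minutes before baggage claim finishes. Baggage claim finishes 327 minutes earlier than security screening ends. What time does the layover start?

Security screening ends at 15:21 + 247 min = 19:28.
Baggage claim ends at 19:28 − 327 min = 14:01.
Check-in starts at 14:01 − 155 min = 11:26.
Check-in ends at 11:26 + 35 min = 12:01.
The layover starts at 12:01 + 447 min = 19:28.

19:28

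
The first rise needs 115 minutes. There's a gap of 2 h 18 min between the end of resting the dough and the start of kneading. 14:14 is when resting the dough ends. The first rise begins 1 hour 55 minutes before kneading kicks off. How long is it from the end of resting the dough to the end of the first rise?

2 hours 18 minutes

Kneading starts at 14:14 + 138 min = 16:32.
The first rise starts at 16:32 − 115 min = 14:37.
The first rise ends at 14:37 + 115 min = 16:32.
From 14:14 to 16:32 is 2 hours 18 minutes.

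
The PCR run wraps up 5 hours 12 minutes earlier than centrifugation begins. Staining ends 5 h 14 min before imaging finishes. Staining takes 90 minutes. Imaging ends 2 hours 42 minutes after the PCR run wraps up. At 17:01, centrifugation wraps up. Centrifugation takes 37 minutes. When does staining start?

07:10

Centrifugation starts at 17:01 − 37 min = 16:24.
The PCR run ends at 16:24 − 312 min = 11:12.
Imaging ends at 11:12 + 162 min = 13:54.
Staining ends at 13:54 − 314 min = 08:40.
Staining starts at 08:40 − 90 min = 07:10.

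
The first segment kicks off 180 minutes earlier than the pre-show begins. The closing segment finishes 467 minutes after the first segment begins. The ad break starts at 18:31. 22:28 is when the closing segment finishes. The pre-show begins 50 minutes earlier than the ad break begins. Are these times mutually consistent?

The pre-show starts at 18:31 − 50 min = 17:41.
The first segment starts at 17:41 − 180 min = 14:41.
The closing segment ends at 14:41 + 467 min = 22:28.
That matches the stated 22:28, so the schedule is consistent.

Yes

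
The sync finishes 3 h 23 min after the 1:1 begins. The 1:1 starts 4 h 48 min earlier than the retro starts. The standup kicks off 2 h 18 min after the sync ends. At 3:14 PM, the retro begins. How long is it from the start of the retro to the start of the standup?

The 1:1 starts at 3:14 PM − 288 min = 10:26 AM.
The sync ends at 10:26 AM + 203 min = 1:49 PM.
The standup starts at 1:49 PM + 138 min = 4:07 PM.
From 3:14 PM to 4:07 PM is 53 minutes.

53 minutes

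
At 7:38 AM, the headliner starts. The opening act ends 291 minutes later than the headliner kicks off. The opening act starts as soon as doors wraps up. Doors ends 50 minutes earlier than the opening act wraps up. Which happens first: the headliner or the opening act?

The opening act ends at 7:38 AM + 291 min = 12:29 PM.
Doors ends at 12:29 PM − 50 min = 11:39 AM.
So the opening act starts at 11:39 AM.
The headliner starts at 7:38 AM and the opening act starts at 11:39 AM, so the headliner is first.

the headliner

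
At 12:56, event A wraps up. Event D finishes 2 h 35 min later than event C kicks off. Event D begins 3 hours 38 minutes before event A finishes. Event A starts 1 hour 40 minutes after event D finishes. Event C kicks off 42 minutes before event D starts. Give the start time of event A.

Event D starts at 12:56 − 218 min = 09:18.
Event C starts at 09:18 − 42 min = 08:36.
Event D ends at 08:36 + 155 min = 11:11.
Event A starts at 11:11 + 100 min = 12:51.

12:51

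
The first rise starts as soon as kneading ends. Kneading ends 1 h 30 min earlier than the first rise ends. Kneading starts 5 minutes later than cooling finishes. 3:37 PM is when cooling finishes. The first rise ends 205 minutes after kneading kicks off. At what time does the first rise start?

5:37 PM

Kneading starts at 3:37 PM + 5 min = 3:42 PM.
The first rise ends at 3:42 PM + 205 min = 7:07 PM.
Kneading ends at 7:07 PM − 90 min = 5:37 PM.
So the first rise starts at 5:37 PM.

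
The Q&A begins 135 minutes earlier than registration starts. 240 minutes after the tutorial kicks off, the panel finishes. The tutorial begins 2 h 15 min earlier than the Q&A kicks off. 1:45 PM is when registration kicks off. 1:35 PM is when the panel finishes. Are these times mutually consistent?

No

The Q&A starts at 1:45 PM − 135 min = 11:30 AM.
The tutorial starts at 11:30 AM − 135 min = 9:15 AM.
The panel ends at 9:15 AM + 240 min = 1:15 PM.
But the panel is also said to end at 1:35 PM — a 20-minute conflict.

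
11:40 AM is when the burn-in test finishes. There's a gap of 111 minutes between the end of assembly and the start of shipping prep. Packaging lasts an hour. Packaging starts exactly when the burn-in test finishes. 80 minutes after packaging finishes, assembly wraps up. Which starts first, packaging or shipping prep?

packaging

Packaging starts at 11:40 AM.
Packaging ends at 11:40 AM + 60 min = 12:40 PM.
Assembly ends at 12:40 PM + 80 min = 2:00 PM.
Shipping prep starts at 2:00 PM + 111 min = 3:51 PM.
Packaging starts at 11:40 AM and shipping prep starts at 3:51 PM, so packaging is first.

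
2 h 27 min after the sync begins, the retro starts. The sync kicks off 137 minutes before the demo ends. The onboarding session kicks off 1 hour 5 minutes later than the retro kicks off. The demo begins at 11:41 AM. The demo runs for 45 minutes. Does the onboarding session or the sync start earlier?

the sync

The demo ends at 11:41 AM + 45 min = 12:26 PM.
The sync starts at 12:26 PM − 137 min = 10:09 AM.
The retro starts at 10:09 AM + 147 min = 12:36 PM.
The onboarding session starts at 12:36 PM + 65 min = 1:41 PM.
The onboarding session starts at 1:41 PM and the sync starts at 10:09 AM, so the sync is first.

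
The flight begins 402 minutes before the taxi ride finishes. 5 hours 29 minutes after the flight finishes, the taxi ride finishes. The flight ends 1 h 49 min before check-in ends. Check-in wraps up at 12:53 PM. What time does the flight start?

The flight ends at 12:53 PM − 109 min = 11:04 AM.
The taxi ride ends at 11:04 AM + 329 min = 4:33 PM.
The flight starts at 4:33 PM − 402 min = 9:51 AM.

9:51 AM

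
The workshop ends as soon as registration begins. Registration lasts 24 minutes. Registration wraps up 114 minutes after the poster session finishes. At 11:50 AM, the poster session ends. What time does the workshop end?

1:20 PM

Registration ends at 11:50 AM + 114 min = 1:44 PM.
Registration starts at 1:44 PM − 24 min = 1:20 PM.
So the workshop ends at 1:20 PM.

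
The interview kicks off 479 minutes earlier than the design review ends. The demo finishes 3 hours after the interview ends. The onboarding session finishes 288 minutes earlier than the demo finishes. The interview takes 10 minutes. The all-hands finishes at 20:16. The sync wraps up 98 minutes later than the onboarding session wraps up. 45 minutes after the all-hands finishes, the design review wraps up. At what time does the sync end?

13:02

The design review ends at 20:16 + 45 min = 21:01.
The interview starts at 21:01 − 479 min = 13:02.
The interview ends at 13:02 + 10 min = 13:12.
The demo ends at 13:12 + 180 min = 16:12.
The onboarding session ends at 16:12 − 288 min = 11:24.
The sync ends at 11:24 + 98 min = 13:02.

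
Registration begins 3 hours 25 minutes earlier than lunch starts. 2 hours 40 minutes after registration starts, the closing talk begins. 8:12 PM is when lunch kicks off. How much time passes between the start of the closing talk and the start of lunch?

Registration starts at 8:12 PM − 205 min = 4:47 PM.
The closing talk starts at 4:47 PM + 160 min = 7:27 PM.
From 7:27 PM to 8:12 PM is 45 minutes.

45 minutes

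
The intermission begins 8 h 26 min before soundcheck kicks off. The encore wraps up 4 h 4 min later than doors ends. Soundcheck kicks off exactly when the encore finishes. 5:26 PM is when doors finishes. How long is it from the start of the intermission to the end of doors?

The encore ends at 5:26 PM + 244 min = 9:30 PM.
So soundcheck starts at 9:30 PM.
The intermission starts at 9:30 PM − 506 min = 1:04 PM.
From 1:04 PM to 5:26 PM is 4 hours 22 minutes.

4 hours 22 minutes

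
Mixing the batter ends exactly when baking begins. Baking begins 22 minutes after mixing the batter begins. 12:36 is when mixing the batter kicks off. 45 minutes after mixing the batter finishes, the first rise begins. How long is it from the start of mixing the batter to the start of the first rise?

67 minutes

Baking starts at 12:36 + 22 min = 12:58.
So mixing the batter ends at 12:58.
The first rise starts at 12:58 + 45 min = 13:43.
From 12:36 to 13:43 is 67 minutes.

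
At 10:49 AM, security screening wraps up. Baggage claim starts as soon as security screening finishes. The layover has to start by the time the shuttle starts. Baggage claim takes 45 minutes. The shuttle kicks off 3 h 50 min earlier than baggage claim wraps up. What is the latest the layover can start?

7:44 AM

Baggage claim starts at 10:49 AM.
Baggage claim ends at 10:49 AM + 45 min = 11:34 AM.
The shuttle starts at 11:34 AM − 230 min = 7:44 AM.
The layover is bounded by the shuttle, so the latest it can start is 7:44 AM.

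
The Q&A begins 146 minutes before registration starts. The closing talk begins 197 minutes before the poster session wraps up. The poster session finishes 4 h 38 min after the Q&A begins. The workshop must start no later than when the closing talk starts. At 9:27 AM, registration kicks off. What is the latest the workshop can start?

The Q&A starts at 9:27 AM − 146 min = 7:01 AM.
The poster session ends at 7:01 AM + 278 min = 11:39 AM.
The closing talk starts at 11:39 AM − 197 min = 8:22 AM.
The workshop is bounded by the closing talk, so the latest it can start is 8:22 AM.

8:22 AM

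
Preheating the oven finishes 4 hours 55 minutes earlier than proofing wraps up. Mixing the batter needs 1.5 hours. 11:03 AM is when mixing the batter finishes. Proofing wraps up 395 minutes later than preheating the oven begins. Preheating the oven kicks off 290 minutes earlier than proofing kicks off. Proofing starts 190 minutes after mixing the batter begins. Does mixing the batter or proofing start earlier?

Mixing the batter starts at 11:03 AM − 90 min = 9:33 AM.
Proofing starts at 9:33 AM + 190 min = 12:43 PM.
Mixing the batter starts at 9:33 AM and proofing starts at 12:43 PM, so mixing the batter is first.

mixing the batter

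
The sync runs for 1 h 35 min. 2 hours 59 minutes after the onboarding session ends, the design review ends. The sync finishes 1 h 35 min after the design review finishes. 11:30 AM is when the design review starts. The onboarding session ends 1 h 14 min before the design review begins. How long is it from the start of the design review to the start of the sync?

The onboarding session ends at 11:30 AM − 74 min = 10:16 AM.
The design review ends at 10:16 AM + 179 min = 1:15 PM.
The sync ends at 1:15 PM + 95 min = 2:50 PM.
The sync starts at 2:50 PM − 95 min = 1:15 PM.
From 11:30 AM to 1:15 PM is 1 hour 45 minutes.

1 hour 45 minutes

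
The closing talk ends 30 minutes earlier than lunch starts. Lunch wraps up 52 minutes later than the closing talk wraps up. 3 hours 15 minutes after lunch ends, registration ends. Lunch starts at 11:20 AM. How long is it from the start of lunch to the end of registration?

The closing talk ends at 11:20 AM − 30 min = 10:50 AM.
Lunch ends at 10:50 AM + 52 min = 11:42 AM.
Registration ends at 11:42 AM + 195 min = 2:57 PM.
From 11:20 AM to 2:57 PM is 3 h 37 min.

3 h 37 min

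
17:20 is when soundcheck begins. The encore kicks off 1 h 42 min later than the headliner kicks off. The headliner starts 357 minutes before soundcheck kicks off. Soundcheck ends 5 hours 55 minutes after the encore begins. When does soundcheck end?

The headliner starts at 17:20 − 357 min = 11:23.
The encore starts at 11:23 + 102 min = 13:05.
Soundcheck ends at 13:05 + 355 min = 19:00.

19:00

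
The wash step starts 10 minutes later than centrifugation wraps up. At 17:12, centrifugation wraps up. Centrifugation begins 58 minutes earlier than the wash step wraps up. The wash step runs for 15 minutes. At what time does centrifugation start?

16:39

The wash step starts at 17:12 + 10 min = 17:22.
The wash step ends at 17:22 + 15 min = 17:37.
Centrifugation starts at 17:37 − 58 min = 16:39.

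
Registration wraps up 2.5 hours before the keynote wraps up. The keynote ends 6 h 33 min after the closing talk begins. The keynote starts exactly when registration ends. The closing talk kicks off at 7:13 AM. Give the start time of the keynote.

The keynote ends at 7:13 AM + 393 min = 1:46 PM.
Registration ends at 1:46 PM − 150 min = 11:16 AM.
So the keynote starts at 11:16 AM.

11:16 AM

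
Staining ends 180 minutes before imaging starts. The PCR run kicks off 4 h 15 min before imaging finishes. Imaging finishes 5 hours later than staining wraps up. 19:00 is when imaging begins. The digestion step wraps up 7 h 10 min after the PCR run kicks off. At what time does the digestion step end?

23:55

Staining ends at 19:00 − 180 min = 16:00.
Imaging ends at 16:00 + 300 min = 21:00.
The PCR run starts at 21:00 − 255 min = 16:45.
The digestion step ends at 16:45 + 430 min = 23:55.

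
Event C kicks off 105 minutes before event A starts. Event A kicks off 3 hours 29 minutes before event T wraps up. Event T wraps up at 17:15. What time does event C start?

Event A starts at 17:15 − 209 min = 13:46.
Event C starts at 13:46 − 105 min = 12:01.

12:01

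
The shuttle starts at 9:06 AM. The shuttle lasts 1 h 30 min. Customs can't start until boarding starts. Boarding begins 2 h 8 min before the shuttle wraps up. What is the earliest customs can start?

The shuttle ends at 9:06 AM + 90 min = 10:36 AM.
Boarding starts at 10:36 AM − 128 min = 8:28 AM.
Customs is bounded by boarding, so the earliest it can start is 8:28 AM.

8:28 AM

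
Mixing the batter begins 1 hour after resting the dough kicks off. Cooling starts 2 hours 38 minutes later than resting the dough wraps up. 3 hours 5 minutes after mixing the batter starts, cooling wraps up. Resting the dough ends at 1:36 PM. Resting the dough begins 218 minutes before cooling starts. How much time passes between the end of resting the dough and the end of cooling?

185 minutes

Cooling starts at 1:36 PM + 158 min = 4:14 PM.
Resting the dough starts at 4:14 PM − 218 min = 12:36 PM.
Mixing the batter starts at 12:36 PM + 60 min = 1:36 PM.
Cooling ends at 1:36 PM + 185 min = 4:41 PM.
From 1:36 PM to 4:41 PM is 185 minutes.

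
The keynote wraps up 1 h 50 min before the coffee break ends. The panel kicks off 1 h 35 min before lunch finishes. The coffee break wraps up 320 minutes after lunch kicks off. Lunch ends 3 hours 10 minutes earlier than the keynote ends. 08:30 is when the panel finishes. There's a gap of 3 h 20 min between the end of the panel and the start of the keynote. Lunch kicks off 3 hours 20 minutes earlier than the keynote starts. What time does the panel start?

The keynote starts at 08:30 + 200 min = 11:50.
Lunch starts at 11:50 − 200 min = 08:30.
The coffee break ends at 08:30 + 320 min = 13:50.
The keynote ends at 13:50 − 110 min = 12:00.
Lunch ends at 12:00 − 190 min = 08:50.
The panel starts at 08:50 − 95 min = 07:15.

07:15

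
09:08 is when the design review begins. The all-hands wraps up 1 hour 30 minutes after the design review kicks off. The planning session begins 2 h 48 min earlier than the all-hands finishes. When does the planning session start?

07:50

The all-hands ends at 09:08 + 90 min = 10:38.
The planning session starts at 10:38 − 168 min = 07:50.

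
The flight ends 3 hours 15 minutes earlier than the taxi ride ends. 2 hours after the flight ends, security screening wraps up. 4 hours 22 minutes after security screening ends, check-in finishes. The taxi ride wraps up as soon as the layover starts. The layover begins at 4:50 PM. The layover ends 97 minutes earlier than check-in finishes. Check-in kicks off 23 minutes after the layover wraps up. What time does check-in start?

The taxi ride ends at 4:50 PM.
The flight ends at 4:50 PM − 195 min = 1:35 PM.
Security screening ends at 1:35 PM + 120 min = 3:35 PM.
Check-in ends at 3:35 PM + 262 min = 7:57 PM.
The layover ends at 7:57 PM − 97 min = 6:20 PM.
Check-in starts at 6:20 PM + 23 min = 6:43 PM.

6:43 PM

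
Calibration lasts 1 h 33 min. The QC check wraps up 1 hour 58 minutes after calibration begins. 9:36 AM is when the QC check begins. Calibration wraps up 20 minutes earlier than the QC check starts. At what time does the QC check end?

9:41 AM

Calibration ends at 9:36 AM − 20 min = 9:16 AM.
Calibration starts at 9:16 AM − 93 min = 7:43 AM.
The QC check ends at 7:43 AM + 118 min = 9:41 AM.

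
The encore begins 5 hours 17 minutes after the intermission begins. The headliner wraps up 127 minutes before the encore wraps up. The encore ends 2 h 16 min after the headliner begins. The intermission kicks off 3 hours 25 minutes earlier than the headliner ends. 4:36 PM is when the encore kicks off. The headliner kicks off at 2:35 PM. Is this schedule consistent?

The encore ends at 2:35 PM + 136 min = 4:51 PM.
The headliner ends at 4:51 PM − 127 min = 2:44 PM.
The intermission starts at 2:44 PM − 205 min = 11:19 AM.
The encore starts at 11:19 AM + 317 min = 4:36 PM.
That matches the stated 4:36 PM, so the schedule is consistent.

Yes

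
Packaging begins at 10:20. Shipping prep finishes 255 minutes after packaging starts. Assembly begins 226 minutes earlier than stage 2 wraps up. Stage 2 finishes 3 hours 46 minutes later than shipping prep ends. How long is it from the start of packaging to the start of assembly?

4 h 15 min

Shipping prep ends at 10:20 + 255 min = 14:35.
Stage 2 ends at 14:35 + 226 min = 18:21.
Assembly starts at 18:21 − 226 min = 14:35.
From 10:20 to 14:35 is 4 h 15 min.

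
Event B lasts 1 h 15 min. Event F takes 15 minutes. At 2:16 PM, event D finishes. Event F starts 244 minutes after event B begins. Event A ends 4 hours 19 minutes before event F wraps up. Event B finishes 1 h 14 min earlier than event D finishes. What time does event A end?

11:47 AM

Event B ends at 2:16 PM − 74 min = 1:02 PM.
Event B starts at 1:02 PM − 75 min = 11:47 AM.
Event F starts at 11:47 AM + 244 min = 3:51 PM.
Event F ends at 3:51 PM + 15 min = 4:06 PM.
Event A ends at 4:06 PM − 259 min = 11:47 AM.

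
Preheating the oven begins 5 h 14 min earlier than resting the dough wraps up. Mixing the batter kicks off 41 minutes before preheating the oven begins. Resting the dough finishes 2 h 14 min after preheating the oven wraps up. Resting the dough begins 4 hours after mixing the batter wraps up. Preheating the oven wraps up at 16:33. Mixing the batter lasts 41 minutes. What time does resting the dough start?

17:33

Resting the dough ends at 16:33 + 134 min = 18:47.
Preheating the oven starts at 18:47 − 314 min = 13:33.
Mixing the batter starts at 13:33 − 41 min = 12:52.
Mixing the batter ends at 12:52 + 41 min = 13:33.
Resting the dough starts at 13:33 + 240 min = 17:33.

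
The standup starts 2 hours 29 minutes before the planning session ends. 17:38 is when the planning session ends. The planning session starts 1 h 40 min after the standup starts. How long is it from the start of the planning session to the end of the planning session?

49 minutes

The standup starts at 17:38 − 149 min = 15:09.
The planning session starts at 15:09 + 100 min = 16:49.
From 16:49 to 17:38 is 49 minutes.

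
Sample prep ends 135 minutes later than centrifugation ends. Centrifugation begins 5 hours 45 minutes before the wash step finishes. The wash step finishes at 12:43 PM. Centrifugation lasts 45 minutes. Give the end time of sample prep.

9:58 AM

Centrifugation starts at 12:43 PM − 345 min = 6:58 AM.
Centrifugation ends at 6:58 AM + 45 min = 7:43 AM.
Sample prep ends at 7:43 AM + 135 min = 9:58 AM.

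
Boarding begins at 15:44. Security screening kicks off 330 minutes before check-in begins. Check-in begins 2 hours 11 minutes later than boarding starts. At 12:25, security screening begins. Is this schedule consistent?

Yes

Check-in starts at 15:44 + 131 min = 17:55.
Security screening starts at 17:55 − 330 min = 12:25.
That matches the stated 12:25, so the schedule is consistent.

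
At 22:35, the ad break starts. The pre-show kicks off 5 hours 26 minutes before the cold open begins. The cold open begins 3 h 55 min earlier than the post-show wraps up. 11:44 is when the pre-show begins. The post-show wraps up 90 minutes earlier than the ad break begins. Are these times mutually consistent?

Yes

The post-show ends at 22:35 − 90 min = 21:05.
The cold open starts at 21:05 − 235 min = 17:10.
The pre-show starts at 17:10 − 326 min = 11:44.
That matches the stated 11:44, so the schedule is consistent.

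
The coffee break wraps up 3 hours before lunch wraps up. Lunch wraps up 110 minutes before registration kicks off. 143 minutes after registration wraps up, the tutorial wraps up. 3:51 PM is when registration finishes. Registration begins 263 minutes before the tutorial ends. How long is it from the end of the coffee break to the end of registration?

6 hours 50 minutes

The tutorial ends at 3:51 PM + 143 min = 6:14 PM.
Registration starts at 6:14 PM − 263 min = 1:51 PM.
Lunch ends at 1:51 PM − 110 min = 12:01 PM.
The coffee break ends at 12:01 PM − 180 min = 9:01 AM.
From 9:01 AM to 3:51 PM is 6 hours 50 minutes.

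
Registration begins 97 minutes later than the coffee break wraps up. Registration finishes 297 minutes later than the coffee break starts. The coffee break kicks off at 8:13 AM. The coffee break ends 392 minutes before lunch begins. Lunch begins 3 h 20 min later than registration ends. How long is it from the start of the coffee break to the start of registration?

202 minutes

Registration ends at 8:13 AM + 297 min = 1:10 PM.
Lunch starts at 1:10 PM + 200 min = 4:30 PM.
The coffee break ends at 4:30 PM − 392 min = 9:58 AM.
Registration starts at 9:58 AM + 97 min = 11:35 AM.
From 8:13 AM to 11:35 AM is 202 minutes.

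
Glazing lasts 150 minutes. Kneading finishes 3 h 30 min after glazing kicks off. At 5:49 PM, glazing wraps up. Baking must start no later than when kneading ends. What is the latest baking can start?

6:49 PM

Glazing starts at 5:49 PM − 150 min = 3:19 PM.
Kneading ends at 3:19 PM + 210 min = 6:49 PM.
Baking is bounded by kneading, so the latest it can start is 6:49 PM.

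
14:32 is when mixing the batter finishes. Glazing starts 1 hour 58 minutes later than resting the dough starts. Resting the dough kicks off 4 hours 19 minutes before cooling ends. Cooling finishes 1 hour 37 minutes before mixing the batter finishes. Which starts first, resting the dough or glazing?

resting the dough

Cooling ends at 14:32 − 97 min = 12:55.
Resting the dough starts at 12:55 − 259 min = 08:36.
Glazing starts at 08:36 + 118 min = 10:34.
Resting the dough starts at 08:36 and glazing starts at 10:34, so resting the dough is first.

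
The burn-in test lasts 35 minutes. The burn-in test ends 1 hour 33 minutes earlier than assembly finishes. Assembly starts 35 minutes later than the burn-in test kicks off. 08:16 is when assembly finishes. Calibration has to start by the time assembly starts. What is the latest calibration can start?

The burn-in test ends at 08:16 − 93 min = 06:43.
The burn-in test starts at 06:43 − 35 min = 06:08.
Assembly starts at 06:08 + 35 min = 06:43.
Calibration is bounded by assembly, so the latest it can start is 06:43.

06:43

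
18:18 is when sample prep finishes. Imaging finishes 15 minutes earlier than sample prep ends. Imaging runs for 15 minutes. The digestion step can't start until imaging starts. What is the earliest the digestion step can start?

Imaging ends at 18:18 − 15 min = 18:03.
Imaging starts at 18:03 − 15 min = 17:48.
The digestion step is bounded by imaging, so the earliest it can start is 17:48.

17:48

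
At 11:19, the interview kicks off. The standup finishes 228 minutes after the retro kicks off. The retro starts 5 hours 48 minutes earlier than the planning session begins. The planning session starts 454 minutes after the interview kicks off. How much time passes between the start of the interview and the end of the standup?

5 hours 34 minutes

The planning session starts at 11:19 + 454 min = 18:53.
The retro starts at 18:53 − 348 min = 13:05.
The standup ends at 13:05 + 228 min = 16:53.
From 11:19 to 16:53 is 5 hours 34 minutes.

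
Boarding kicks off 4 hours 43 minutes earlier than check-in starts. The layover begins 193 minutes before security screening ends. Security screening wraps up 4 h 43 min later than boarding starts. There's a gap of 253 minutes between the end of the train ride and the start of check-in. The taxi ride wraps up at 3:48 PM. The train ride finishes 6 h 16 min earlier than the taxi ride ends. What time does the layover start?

The train ride ends at 3:48 PM − 376 min = 9:32 AM.
Check-in starts at 9:32 AM + 253 min = 1:45 PM.
Boarding starts at 1:45 PM − 283 min = 9:02 AM.
Security screening ends at 9:02 AM + 283 min = 1:45 PM.
The layover starts at 1:45 PM − 193 min = 10:32 AM.

10:32 AM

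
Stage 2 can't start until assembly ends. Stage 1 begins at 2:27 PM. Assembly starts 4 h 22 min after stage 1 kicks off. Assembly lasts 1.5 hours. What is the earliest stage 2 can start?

Assembly starts at 2:27 PM + 262 min = 6:49 PM.
Assembly ends at 6:49 PM + 90 min = 8:19 PM.
Stage 2 is bounded by assembly, so the earliest it can start is 8:19 PM.

8:19 PM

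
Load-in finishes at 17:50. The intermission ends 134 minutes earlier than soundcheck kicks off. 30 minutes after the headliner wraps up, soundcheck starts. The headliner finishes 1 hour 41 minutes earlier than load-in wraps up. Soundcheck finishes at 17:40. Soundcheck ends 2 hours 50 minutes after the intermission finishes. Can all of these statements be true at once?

No

The headliner ends at 17:50 − 101 min = 16:09.
Soundcheck starts at 16:09 + 30 min = 16:39.
The intermission ends at 16:39 − 134 min = 14:25.
Soundcheck ends at 14:25 + 170 min = 17:15.
But soundcheck is also said to end at 17:40 — a 25-minute conflict.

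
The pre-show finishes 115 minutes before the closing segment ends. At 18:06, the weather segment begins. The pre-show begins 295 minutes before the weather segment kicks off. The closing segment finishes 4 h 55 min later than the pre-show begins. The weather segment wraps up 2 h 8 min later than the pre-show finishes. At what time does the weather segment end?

18:19

The pre-show starts at 18:06 − 295 min = 13:11.
The closing segment ends at 13:11 + 295 min = 18:06.
The pre-show ends at 18:06 − 115 min = 16:11.
The weather segment ends at 16:11 + 128 min = 18:19.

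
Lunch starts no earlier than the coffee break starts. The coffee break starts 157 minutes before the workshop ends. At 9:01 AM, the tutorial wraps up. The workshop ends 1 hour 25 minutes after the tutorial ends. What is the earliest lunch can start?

The workshop ends at 9:01 AM + 85 min = 10:26 AM.
The coffee break starts at 10:26 AM − 157 min = 7:49 AM.
Lunch is bounded by the coffee break, so the earliest it can start is 7:49 AM.

7:49 AM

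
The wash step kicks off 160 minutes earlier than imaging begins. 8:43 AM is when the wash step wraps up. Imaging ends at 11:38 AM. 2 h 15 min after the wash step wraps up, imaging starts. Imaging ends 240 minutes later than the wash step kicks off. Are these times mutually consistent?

No

Imaging starts at 8:43 AM + 135 min = 10:58 AM.
The wash step starts at 10:58 AM − 160 min = 8:18 AM.
Imaging ends at 8:18 AM + 240 min = 12:18 PM.
But imaging is also said to end at 11:38 AM — a 40-minute conflict.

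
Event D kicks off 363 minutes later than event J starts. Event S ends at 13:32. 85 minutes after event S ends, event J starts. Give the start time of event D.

Event J starts at 13:32 + 85 min = 14:57.
Event D starts at 14:57 + 363 min = 21:00.

21:00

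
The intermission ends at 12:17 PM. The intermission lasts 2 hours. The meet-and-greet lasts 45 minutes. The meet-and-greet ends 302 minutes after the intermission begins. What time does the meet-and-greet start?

The intermission starts at 12:17 PM − 120 min = 10:17 AM.
The meet-and-greet ends at 10:17 AM + 302 min = 3:19 PM.
The meet-and-greet starts at 3:19 PM − 45 min = 2:34 PM.

2:34 PM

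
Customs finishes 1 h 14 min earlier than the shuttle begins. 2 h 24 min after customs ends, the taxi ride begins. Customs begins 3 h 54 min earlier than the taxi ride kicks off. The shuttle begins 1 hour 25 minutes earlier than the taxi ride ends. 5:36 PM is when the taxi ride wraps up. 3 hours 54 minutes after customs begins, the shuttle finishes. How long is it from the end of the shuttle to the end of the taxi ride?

The shuttle starts at 5:36 PM − 85 min = 4:11 PM.
Customs ends at 4:11 PM − 74 min = 2:57 PM.
The taxi ride starts at 2:57 PM + 144 min = 5:21 PM.
Customs starts at 5:21 PM − 234 min = 1:27 PM.
The shuttle ends at 1:27 PM + 234 min = 5:21 PM.
From 5:21 PM to 5:36 PM is 15 minutes.

15 minutes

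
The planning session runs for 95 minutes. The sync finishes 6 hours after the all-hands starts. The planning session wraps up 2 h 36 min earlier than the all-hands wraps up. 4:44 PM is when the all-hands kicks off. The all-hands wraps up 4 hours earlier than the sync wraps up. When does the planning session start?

2:33 PM

The sync ends at 4:44 PM + 360 min = 10:44 PM.
The all-hands ends at 10:44 PM − 240 min = 6:44 PM.
The planning session ends at 6:44 PM − 156 min = 4:08 PM.
The planning session starts at 4:08 PM − 95 min = 2:33 PM.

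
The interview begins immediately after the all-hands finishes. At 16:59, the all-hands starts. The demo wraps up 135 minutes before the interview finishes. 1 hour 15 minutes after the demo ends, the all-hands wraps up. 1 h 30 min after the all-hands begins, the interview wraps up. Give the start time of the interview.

The interview ends at 16:59 + 90 min = 18:29.
The demo ends at 18:29 − 135 min = 16:14.
The all-hands ends at 16:14 + 75 min = 17:29.
So the interview starts at 17:29.

17:29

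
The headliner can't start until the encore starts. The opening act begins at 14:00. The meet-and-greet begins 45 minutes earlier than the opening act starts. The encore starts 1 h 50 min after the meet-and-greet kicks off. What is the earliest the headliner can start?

15:05

The meet-and-greet starts at 14:00 − 45 min = 13:15.
The encore starts at 13:15 + 110 min = 15:05.
The headliner is bounded by the encore, so the earliest it can start is 15:05.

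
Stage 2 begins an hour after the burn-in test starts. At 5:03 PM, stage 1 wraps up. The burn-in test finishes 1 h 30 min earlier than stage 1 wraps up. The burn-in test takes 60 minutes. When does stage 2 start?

The burn-in test ends at 5:03 PM − 90 min = 3:33 PM.
The burn-in test starts at 3:33 PM − 60 min = 2:33 PM.
Stage 2 starts at 2:33 PM + 60 min = 3:33 PM.

3:33 PM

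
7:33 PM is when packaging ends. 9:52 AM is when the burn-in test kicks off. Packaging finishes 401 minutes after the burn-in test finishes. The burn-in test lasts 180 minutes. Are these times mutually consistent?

The burn-in test ends at 9:52 AM + 180 min = 12:52 PM.
Packaging ends at 12:52 PM + 401 min = 7:33 PM.
That matches the stated 7:33 PM, so the schedule is consistent.

Yes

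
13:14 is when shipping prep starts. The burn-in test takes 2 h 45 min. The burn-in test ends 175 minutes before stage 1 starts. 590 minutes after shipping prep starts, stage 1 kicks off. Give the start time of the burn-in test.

Stage 1 starts at 13:14 + 590 min = 23:04.
The burn-in test ends at 23:04 − 175 min = 20:09.
The burn-in test starts at 20:09 − 165 min = 17:24.

17:24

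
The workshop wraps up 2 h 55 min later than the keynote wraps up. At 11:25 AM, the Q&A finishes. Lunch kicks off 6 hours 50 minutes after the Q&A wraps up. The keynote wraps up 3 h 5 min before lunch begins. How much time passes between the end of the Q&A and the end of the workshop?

Lunch starts at 11:25 AM + 410 min = 6:15 PM.
The keynote ends at 6:15 PM − 185 min = 3:10 PM.
The workshop ends at 3:10 PM + 175 min = 6:05 PM.
From 11:25 AM to 6:05 PM is 6 hours 40 minutes.

6 hours 40 minutes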